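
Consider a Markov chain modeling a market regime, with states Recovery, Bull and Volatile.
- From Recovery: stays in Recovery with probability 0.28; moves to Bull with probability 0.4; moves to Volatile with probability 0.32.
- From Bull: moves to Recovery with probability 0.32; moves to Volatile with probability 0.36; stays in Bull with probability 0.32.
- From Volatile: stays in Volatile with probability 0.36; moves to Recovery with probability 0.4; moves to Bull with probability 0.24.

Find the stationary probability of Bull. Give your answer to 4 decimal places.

0.3190

Let the stationary distribution be π with π = πP and π_1 + π_2 + π_3 = 1.
π_1 = 0.28·π_1 + 0.32·π_2 + 0.4·π_3
π_2 = 0.4·π_1 + 0.32·π_2 + 0.24·π_3
Solving with the normalization constraint gives π = (0.3344, 0.3190, 0.3466).
So the stationary probability of Bull is 0.3190.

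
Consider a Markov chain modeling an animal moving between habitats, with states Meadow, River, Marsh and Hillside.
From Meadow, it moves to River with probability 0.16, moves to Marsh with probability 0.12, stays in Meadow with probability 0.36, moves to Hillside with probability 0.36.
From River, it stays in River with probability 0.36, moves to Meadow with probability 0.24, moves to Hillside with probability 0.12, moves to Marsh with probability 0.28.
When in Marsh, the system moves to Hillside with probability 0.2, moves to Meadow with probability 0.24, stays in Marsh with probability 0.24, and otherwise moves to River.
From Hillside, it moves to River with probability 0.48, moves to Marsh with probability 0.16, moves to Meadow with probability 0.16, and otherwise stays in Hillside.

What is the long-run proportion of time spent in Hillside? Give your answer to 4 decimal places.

Let the stationary distribution be π with π = πP and π_1 + π_2 + π_3 + π_4 = 1.
π_1 = 0.36·π_1 + 0.24·π_2 + 0.24·π_3 + 0.16·π_4
π_2 = 0.16·π_1 + 0.36·π_2 + 0.32·π_3 + 0.48·π_4
π_3 = 0.12·π_1 + 0.28·π_2 + 0.24·π_3 + 0.16·π_4
Solving with the normalization constraint gives π = (0.2532, 0.3269, 0.2055, 0.2144).
So the stationary probability of Hillside is 0.2144.

0.2144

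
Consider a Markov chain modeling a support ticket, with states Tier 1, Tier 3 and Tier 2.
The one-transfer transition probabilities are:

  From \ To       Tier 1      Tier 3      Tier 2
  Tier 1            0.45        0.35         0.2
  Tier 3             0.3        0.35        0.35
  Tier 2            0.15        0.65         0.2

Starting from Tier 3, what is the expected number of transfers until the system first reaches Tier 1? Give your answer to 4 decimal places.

3.9316

Let t(s) be the expected number of transfers to first reach Tier 1 from state s, with t(Tier 1) = 0. Conditioning on the first transfer:
t(Tier 3) = 1 + 0.35·t(Tier 3) + 0.35·t(Tier 2)
t(Tier 2) = 1 + 0.65·t(Tier 3) + 0.2·t(Tier 2)
Solving: t(Tier 3) = 3.9316, t(Tier 2) = 4.4444.
Expected transfers from Tier 3 to Tier 1: 3.9316.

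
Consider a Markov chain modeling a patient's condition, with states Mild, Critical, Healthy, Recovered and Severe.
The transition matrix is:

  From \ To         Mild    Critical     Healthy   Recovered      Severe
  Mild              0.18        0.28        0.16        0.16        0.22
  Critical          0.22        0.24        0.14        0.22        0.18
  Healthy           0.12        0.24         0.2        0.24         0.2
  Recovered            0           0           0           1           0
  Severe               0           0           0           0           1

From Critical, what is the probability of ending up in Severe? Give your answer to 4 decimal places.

Let h(s) be the probability of absorption at Severe starting from transient state s. Then h(Severe) = 1 and h(Recovered) = 0. By first-step analysis:
h(Mild) = 0.18·h(Mild) + 0.28·h(Critical) + 0.16·h(Healthy) + 0.16·0 + 0.22·1
h(Critical) = 0.22·h(Mild) + 0.24·h(Critical) + 0.14·h(Healthy) + 0.22·0 + 0.18·1
h(Healthy) = 0.12·h(Mild) + 0.24·h(Critical) + 0.2·h(Healthy) + 0.24·0 + 0.2·1
Solving: h(Mild) = 0.5223, h(Critical) = 0.4747, h(Healthy) = 0.4708.
Starting from Critical, the probability is 0.4747.

0.4747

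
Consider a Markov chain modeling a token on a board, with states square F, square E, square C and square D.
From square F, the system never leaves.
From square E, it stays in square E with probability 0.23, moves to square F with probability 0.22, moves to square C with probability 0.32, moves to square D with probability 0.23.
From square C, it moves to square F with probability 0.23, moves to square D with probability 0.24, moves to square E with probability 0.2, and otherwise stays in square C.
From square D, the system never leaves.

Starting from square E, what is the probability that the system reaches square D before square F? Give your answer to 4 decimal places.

Let h(s) be the probability of absorption at square D starting from transient state s. Then h(square D) = 1 and h(square F) = 0. By first-step analysis:
h(square E) = 0.22·0 + 0.23·h(square E) + 0.32·h(square C) + 0.23·1
h(square C) = 0.23·0 + 0.2·h(square E) + 0.33·h(square C) + 0.24·1
Solving: h(square E) = 0.5110, h(square C) = 0.5107.
Starting from square E, the probability is 0.5110.

0.5110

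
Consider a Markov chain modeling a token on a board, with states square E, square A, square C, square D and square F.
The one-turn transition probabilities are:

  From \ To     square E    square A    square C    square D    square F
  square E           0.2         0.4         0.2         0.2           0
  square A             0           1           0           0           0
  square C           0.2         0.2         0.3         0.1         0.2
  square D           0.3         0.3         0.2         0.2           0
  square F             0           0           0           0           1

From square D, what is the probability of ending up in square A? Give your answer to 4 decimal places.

0.8721

Let h(s) be the probability of absorption at square A starting from transient state s. Then h(square A) = 1 and h(square F) = 0. By first-step analysis:
h(square E) = 0.2·h(square E) + 0.4·1 + 0.2·h(square C) + 0.2·h(square D)
h(square C) = 0.2·h(square E) + 0.2·1 + 0.3·h(square C) + 0.1·h(square D) + 0.2·0
h(square D) = 0.3·h(square E) + 0.3·1 + 0.2·h(square C) + 0.2·h(square D)
Solving: h(square E) = 0.8837, h(square C) = 0.6628, h(square D) = 0.8721.
Starting from square D, the probability is 0.8721.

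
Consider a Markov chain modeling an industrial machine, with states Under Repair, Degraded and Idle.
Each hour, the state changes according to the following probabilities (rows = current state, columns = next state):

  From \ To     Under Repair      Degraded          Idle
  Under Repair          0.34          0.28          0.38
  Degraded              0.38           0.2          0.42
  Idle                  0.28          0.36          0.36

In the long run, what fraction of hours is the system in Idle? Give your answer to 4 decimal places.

0.3838

Let the stationary distribution be π with π = πP and π_1 + π_2 + π_3 = 1.
π_1 = 0.34·π_1 + 0.38·π_2 + 0.28·π_3
π_2 = 0.28·π_1 + 0.2·π_2 + 0.36·π_3
Solving with the normalization constraint gives π = (0.3285, 0.2877, 0.3838).
So the stationary probability of Idle is 0.3838.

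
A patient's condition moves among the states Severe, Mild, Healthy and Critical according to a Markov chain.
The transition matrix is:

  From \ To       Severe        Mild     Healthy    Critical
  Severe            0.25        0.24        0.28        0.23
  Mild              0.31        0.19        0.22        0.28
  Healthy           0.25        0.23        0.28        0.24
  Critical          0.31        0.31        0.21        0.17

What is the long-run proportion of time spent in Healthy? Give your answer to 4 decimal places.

Let the stationary distribution be π with π = πP and π_1 + π_2 + π_3 + π_4 = 1.
π_1 = 0.25·π_1 + 0.31·π_2 + 0.25·π_3 + 0.31·π_4
π_2 = 0.24·π_1 + 0.19·π_2 + 0.23·π_3 + 0.31·π_4
π_3 = 0.28·π_1 + 0.22·π_2 + 0.28·π_3 + 0.21·π_4
Solving with the normalization constraint gives π = (0.2783, 0.2416, 0.2494, 0.2307).
So the stationary probability of Healthy is 0.2494.

0.2494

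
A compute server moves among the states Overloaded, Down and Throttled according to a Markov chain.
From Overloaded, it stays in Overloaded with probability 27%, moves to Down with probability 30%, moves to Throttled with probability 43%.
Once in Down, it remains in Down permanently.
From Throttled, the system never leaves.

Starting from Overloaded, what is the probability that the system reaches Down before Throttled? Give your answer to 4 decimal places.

0.4110

Let h(s) be the probability of absorption at Down starting from transient state s. Then h(Down) = 1 and h(Throttled) = 0. By first-step analysis:
h(Overloaded) = 0.27·h(Overloaded) + 0.3·1 + 0.43·0
Solving: h(Overloaded) = 0.4110.
Starting from Overloaded, the probability is 0.4110.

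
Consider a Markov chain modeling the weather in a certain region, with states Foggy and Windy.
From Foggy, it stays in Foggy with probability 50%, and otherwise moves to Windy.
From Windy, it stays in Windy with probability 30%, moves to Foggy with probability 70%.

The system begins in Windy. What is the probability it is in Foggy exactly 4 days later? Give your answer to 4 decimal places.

Propagate the distribution vector 4 days from Windy.
After 0 days: (0.0000, 1.0000)
After 1 day: (0.7000, 0.3000)
After 2 days: (0.5600, 0.4400)
After 3 days: (0.5880, 0.4120)
After 4 days: (0.5824, 0.4176)
P(in Foggy after 4 days) = 0.5824

0.5824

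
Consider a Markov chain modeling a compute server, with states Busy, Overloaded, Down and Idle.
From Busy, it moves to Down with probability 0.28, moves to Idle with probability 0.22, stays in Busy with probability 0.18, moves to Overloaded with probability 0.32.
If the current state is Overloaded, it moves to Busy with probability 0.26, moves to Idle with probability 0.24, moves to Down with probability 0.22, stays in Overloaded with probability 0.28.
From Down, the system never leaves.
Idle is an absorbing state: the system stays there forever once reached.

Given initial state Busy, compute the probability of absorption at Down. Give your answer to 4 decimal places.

Let h(s) be the probability of absorption at Down starting from transient state s. Then h(Down) = 1 and h(Idle) = 0. By first-step analysis:
h(Busy) = 0.18·h(Busy) + 0.32·h(Overloaded) + 0.28·1 + 0.22·0
h(Overloaded) = 0.26·h(Busy) + 0.28·h(Overloaded) + 0.22·1 + 0.24·0
Solving: h(Busy) = 0.5363, h(Overloaded) = 0.4992.
Starting from Busy, the probability is 0.5363.

0.5363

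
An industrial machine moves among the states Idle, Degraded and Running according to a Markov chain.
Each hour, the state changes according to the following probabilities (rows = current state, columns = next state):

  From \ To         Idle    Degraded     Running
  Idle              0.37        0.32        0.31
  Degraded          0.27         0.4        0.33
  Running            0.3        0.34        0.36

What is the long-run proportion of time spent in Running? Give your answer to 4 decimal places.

Let the stationary distribution be π with π = πP and π_1 + π_2 + π_3 = 1.
π_1 = 0.37·π_1 + 0.27·π_2 + 0.3·π_3
π_2 = 0.32·π_1 + 0.4·π_2 + 0.34·π_3
Solving with the normalization constraint gives π = (0.3111, 0.3551, 0.3338).
So the stationary probability of Running is 0.3338.

0.3338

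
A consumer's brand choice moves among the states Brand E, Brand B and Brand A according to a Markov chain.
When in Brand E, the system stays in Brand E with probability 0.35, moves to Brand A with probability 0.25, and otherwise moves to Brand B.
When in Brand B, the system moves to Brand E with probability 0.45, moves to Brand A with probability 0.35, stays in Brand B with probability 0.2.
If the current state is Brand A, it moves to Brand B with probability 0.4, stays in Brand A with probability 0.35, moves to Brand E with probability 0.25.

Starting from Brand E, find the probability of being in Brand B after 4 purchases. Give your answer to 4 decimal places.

0.3328

Propagate the distribution vector 4 purchases from Brand E.
After 0 purchases: (1.0000, 0.0000, 0.0000)
After 1 purchase: (0.3500, 0.4000, 0.2500)
After 2 purchases: (0.3650, 0.3200, 0.3150)
After 3 purchases: (0.3505, 0.3360, 0.3135)
After 4 purchases: (0.3523, 0.3328, 0.3150)
P(in Brand B after 4 purchases) = 0.3328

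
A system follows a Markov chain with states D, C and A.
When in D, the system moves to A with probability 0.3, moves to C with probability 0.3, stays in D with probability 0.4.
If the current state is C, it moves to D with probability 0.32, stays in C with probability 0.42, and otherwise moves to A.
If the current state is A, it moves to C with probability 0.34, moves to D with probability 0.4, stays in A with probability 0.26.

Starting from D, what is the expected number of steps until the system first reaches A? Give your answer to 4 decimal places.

Let t(s) be the expected number of steps to first reach A from state s, with t(A) = 0. Conditioning on the first step:
t(D) = 1 + 0.4·t(D) + 0.3·t(C)
t(C) = 1 + 0.32·t(D) + 0.42·t(C)
Solving: t(D) = 3.4921, t(C) = 3.6508.
Expected steps from D to A: 3.4921.

3.4921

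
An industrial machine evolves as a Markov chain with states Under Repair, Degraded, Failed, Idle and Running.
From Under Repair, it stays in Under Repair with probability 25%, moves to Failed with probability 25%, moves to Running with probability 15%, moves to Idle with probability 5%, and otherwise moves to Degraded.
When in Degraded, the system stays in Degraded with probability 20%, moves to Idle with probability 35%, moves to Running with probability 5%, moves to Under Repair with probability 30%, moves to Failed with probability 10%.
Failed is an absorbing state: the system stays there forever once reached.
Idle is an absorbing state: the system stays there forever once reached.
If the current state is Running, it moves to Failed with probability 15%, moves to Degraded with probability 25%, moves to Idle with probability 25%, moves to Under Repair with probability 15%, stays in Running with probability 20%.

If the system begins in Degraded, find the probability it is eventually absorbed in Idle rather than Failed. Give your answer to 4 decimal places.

Let h(s) be the probability of absorption at Idle starting from transient state s. Then h(Idle) = 1 and h(Failed) = 0. By first-step analysis:
h(Under Repair) = 0.25·h(Under Repair) + 0.3·h(Degraded) + 0.25·0 + 0.05·1 + 0.15·h(Running)
h(Degraded) = 0.3·h(Under Repair) + 0.2·h(Degraded) + 0.1·0 + 0.35·1 + 0.05·h(Running)
h(Running) = 0.15·h(Under Repair) + 0.25·h(Degraded) + 0.15·0 + 0.25·1 + 0.2·h(Running)
Solving: h(Under Repair) = 0.4419, h(Degraded) = 0.6404, h(Running) = 0.5955.
Starting from Degraded, the probability is 0.6404.

0.6404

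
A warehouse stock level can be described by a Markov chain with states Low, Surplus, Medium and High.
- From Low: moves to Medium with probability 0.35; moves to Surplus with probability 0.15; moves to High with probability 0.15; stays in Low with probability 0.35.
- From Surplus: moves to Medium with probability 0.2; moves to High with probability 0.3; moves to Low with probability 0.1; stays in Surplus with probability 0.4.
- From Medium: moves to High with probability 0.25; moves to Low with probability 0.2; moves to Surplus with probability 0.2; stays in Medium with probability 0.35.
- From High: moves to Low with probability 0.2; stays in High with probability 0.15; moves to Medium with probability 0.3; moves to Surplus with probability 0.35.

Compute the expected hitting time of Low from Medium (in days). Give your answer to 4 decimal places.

Let t(s) be the expected number of days to first reach Low from state s, with t(Low) = 0. Conditioning on the first day:
t(Surplus) = 1 + 0.4·t(Surplus) + 0.2·t(Medium) + 0.3·t(High)
t(Medium) = 1 + 0.2·t(Surplus) + 0.35·t(Medium) + 0.25·t(High)
t(High) = 1 + 0.35·t(Surplus) + 0.3·t(Medium) + 0.15·t(High)
Solving: t(Surplus) = 6.6050, t(Medium) = 5.8655, t(High) = 5.9664.
Expected days from Medium to Low: 5.8655.

5.8655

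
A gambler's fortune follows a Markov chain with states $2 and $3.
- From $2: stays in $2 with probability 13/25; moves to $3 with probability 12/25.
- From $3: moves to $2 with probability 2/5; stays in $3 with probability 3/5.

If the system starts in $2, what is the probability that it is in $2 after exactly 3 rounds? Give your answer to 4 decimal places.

0.4555

Propagate the distribution vector 3 rounds from $2.
After 0 rounds: (1.0000, 0.0000)
After 1 round: (0.5200, 0.4800)
After 2 rounds: (0.4624, 0.5376)
After 3 rounds: (0.4555, 0.5445)
P(in $2 after 3 rounds) = 0.4555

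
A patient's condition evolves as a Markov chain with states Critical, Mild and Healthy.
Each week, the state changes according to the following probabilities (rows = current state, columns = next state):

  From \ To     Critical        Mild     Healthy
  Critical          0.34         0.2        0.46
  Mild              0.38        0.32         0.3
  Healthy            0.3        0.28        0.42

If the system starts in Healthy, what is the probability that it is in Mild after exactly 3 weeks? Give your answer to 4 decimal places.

Propagate the distribution vector 3 weeks from Healthy.
After 0 weeks: (0.0000, 0.0000, 1.0000)
After 1 week: (0.3000, 0.2800, 0.4200)
After 2 weeks: (0.3344, 0.2672, 0.3984)
After 3 weeks: (0.3348, 0.2639, 0.4013)
P(in Mild after 3 weeks) = 0.2639

0.2639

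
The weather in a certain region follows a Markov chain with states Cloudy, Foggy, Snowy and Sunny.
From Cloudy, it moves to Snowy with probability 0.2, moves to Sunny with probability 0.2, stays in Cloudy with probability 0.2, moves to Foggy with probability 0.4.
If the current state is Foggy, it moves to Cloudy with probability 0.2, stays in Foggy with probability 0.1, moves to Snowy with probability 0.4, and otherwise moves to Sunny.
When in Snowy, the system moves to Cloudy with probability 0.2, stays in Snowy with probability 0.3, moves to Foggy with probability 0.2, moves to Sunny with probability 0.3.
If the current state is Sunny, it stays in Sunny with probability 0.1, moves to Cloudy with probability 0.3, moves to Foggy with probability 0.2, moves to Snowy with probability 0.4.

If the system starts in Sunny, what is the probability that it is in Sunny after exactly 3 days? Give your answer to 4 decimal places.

0.2290

Propagate the distribution vector 3 days from Sunny.
After 0 days: (0.0000, 0.0000, 0.0000, 1.0000)
After 1 day: (0.3000, 0.2000, 0.4000, 0.1000)
After 2 days: (0.2100, 0.2400, 0.3000, 0.2500)
After 3 days: (0.2250, 0.2180, 0.3280, 0.2290)
P(in Sunny after 3 days) = 0.2290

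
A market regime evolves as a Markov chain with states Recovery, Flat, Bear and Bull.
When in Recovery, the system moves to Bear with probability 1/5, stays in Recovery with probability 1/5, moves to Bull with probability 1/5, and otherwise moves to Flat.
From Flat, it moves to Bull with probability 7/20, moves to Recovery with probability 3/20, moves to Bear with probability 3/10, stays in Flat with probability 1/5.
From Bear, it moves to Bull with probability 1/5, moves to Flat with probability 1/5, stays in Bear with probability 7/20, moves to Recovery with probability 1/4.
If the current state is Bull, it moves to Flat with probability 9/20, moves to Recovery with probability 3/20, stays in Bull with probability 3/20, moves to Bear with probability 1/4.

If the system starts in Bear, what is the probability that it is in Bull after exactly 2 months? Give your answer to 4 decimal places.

Propagate the distribution vector 2 months from Bear.
After 0 months: (0.0000, 0.0000, 1.0000, 0.0000)
After 1 month: (0.2500, 0.2000, 0.3500, 0.2000)
After 2 months: (0.1975, 0.3000, 0.2825, 0.2200)
P(in Bull after 2 months) = 0.2200

0.2200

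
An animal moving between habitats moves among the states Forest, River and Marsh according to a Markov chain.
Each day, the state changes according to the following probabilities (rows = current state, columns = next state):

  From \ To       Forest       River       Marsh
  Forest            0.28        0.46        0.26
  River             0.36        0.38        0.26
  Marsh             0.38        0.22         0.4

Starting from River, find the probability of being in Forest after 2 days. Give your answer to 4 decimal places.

Sum over the intermediate state after 1 day:
P = P(River→Forest)·P(Forest→Forest) + P(River→River)·P(River→Forest) + P(River→Marsh)·P(Marsh→Forest)
  = 0.36×0.28 + 0.38×0.36 + 0.26×0.38
  = 0.1008 + 0.1368 + 0.0988 = 0.3364

0.3364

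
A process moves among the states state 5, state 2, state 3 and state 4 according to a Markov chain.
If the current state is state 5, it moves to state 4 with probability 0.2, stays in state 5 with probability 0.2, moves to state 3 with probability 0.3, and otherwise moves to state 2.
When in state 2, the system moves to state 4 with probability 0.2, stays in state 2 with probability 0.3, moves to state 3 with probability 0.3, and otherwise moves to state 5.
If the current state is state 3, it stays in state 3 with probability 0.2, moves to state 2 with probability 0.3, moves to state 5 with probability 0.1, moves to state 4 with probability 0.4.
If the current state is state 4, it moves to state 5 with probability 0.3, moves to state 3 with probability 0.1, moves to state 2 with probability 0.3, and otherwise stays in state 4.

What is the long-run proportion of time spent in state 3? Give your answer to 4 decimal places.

Let the stationary distribution be π with π = πP and π_1 + π_2 + π_3 + π_4 = 1.
π_1 = 0.2·π_1 + 0.2·π_2 + 0.1·π_3 + 0.3·π_4
π_2 = 0.3·π_1 + 0.3·π_2 + 0.3·π_3 + 0.3·π_4
π_3 = 0.3·π_1 + 0.3·π_2 + 0.2·π_3 + 0.1·π_4
Solving with the normalization constraint gives π = (0.2049, 0.3000, 0.2233, 0.2718).
So the stationary probability of state 3 is 0.2233.

0.2233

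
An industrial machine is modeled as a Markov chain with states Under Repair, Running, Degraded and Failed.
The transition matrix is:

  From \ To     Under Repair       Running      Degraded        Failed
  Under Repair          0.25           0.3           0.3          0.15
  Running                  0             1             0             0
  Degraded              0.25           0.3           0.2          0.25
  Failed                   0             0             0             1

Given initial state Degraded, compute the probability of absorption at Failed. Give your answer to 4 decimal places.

Let h(s) be the probability of absorption at Failed starting from transient state s. Then h(Failed) = 1 and h(Running) = 0. By first-step analysis:
h(Under Repair) = 0.25·h(Under Repair) + 0.3·0 + 0.3·h(Degraded) + 0.15·1
h(Degraded) = 0.25·h(Under Repair) + 0.3·0 + 0.2·h(Degraded) + 0.25·1
Solving: h(Under Repair) = 0.3714, h(Degraded) = 0.4286.
Starting from Degraded, the probability is 0.4286.

0.4286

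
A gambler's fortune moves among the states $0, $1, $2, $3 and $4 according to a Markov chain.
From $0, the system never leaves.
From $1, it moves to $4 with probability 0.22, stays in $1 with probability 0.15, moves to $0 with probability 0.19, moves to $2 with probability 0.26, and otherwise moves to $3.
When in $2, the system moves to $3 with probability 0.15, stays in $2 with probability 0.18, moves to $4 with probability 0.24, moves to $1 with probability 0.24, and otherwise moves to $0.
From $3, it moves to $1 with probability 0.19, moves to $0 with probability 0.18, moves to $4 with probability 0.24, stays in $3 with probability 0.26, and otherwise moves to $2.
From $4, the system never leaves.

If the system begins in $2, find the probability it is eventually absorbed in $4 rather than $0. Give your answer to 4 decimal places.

Let h(s) be the probability of absorption at $4 starting from transient state s. Then h($4) = 1 and h($0) = 0. By first-step analysis:
h($1) = 0.19·0 + 0.15·h($1) + 0.26·h($2) + 0.18·h($3) + 0.22·1
h($2) = 0.19·0 + 0.24·h($1) + 0.18·h($2) + 0.15·h($3) + 0.24·1
h($3) = 0.18·0 + 0.19·h($1) + 0.13·h($2) + 0.26·h($3) + 0.24·1
Solving: h($1) = 0.5481, h($2) = 0.5560, h($3) = 0.5627.
Starting from $2, the probability is 0.5560.

0.5560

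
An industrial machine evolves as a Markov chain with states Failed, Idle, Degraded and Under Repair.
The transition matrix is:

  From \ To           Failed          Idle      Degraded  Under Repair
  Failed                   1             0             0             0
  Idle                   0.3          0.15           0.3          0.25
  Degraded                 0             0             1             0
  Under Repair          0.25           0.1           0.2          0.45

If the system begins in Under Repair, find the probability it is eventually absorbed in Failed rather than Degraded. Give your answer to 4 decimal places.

Let h(s) be the probability of absorption at Failed starting from transient state s. Then h(Failed) = 1 and h(Degraded) = 0. By first-step analysis:
h(Idle) = 0.3·1 + 0.15·h(Idle) + 0.3·0 + 0.25·h(Under Repair)
h(Under Repair) = 0.25·1 + 0.1·h(Idle) + 0.2·0 + 0.45·h(Under Repair)
Solving: h(Idle) = 0.5141, h(Under Repair) = 0.5480.
Starting from Under Repair, the probability is 0.5480.

0.5480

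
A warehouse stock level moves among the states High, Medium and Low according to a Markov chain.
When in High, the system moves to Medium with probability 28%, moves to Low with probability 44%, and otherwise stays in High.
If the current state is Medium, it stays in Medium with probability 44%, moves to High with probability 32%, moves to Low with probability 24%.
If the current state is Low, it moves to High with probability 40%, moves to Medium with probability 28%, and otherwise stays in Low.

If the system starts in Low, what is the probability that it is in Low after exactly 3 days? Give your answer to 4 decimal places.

0.3336

Propagate the distribution vector 3 days from Low.
After 0 days: (0.0000, 0.0000, 1.0000)
After 1 day: (0.4000, 0.2800, 0.3200)
After 2 days: (0.3296, 0.3248, 0.3456)
After 3 days: (0.3345, 0.3320, 0.3336)
P(in Low after 3 days) = 0.3336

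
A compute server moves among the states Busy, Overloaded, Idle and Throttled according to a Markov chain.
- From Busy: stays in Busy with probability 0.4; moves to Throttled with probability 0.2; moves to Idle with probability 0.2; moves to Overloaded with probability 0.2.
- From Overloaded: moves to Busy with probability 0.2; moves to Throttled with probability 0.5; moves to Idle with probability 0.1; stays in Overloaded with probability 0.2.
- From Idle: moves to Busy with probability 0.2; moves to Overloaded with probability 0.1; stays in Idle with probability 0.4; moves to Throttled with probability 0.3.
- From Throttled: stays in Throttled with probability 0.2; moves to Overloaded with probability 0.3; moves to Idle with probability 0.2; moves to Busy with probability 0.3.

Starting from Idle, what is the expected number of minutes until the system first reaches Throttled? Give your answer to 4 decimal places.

3.3028

Let t(s) be the expected number of minutes to first reach Throttled from state s, with t(Throttled) = 0. Conditioning on the first minute:
t(Busy) = 1 + 0.4·t(Busy) + 0.2·t(Overloaded) + 0.2·t(Idle)
t(Overloaded) = 1 + 0.2·t(Busy) + 0.2·t(Overloaded) + 0.1·t(Idle)
t(Idle) = 1 + 0.2·t(Busy) + 0.1·t(Overloaded) + 0.4·t(Idle)
Solving: t(Busy) = 3.6239, t(Overloaded) = 2.5688, t(Idle) = 3.3028.
Expected minutes from Idle to Throttled: 3.3028.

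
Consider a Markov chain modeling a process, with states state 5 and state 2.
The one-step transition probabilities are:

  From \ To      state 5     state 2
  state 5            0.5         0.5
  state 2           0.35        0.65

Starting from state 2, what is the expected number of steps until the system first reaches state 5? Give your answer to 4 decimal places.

2.8571

Let t(s) be the expected number of steps to first reach state 5 from state s, with t(state 5) = 0. Conditioning on the first step:
t(state 2) = 1 + 0.65·t(state 2)
Solving: t(state 2) = 2.8571.
Expected steps from state 2 to state 5: 2.8571.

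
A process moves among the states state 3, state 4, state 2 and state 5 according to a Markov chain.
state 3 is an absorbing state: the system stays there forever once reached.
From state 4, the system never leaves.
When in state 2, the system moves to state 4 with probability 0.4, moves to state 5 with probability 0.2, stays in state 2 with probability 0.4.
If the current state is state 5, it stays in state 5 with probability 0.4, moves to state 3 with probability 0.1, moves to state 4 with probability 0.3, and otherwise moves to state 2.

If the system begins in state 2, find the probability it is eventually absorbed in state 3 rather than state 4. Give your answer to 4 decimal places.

0.0625

Let h(s) be the probability of absorption at state 3 starting from transient state s. Then h(state 3) = 1 and h(state 4) = 0. By first-step analysis:
h(state 2) = 0.4·0 + 0.4·h(state 2) + 0.2·h(state 5)
h(state 5) = 0.1·1 + 0.3·0 + 0.2·h(state 2) + 0.4·h(state 5)
Solving: h(state 2) = 0.0625, h(state 5) = 0.1875.
Starting from state 2, the probability is 0.0625.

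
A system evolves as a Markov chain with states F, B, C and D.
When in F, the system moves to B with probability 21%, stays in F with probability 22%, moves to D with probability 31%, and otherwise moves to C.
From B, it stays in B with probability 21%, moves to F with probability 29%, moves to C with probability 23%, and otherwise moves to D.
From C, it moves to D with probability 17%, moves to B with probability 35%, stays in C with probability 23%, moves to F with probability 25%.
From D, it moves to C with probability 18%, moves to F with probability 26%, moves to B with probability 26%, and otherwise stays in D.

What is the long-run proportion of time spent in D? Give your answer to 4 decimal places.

0.2657

Let the stationary distribution be π with π = πP and π_1 + π_2 + π_3 + π_4 = 1.
π_1 = 0.22·π_1 + 0.29·π_2 + 0.25·π_3 + 0.26·π_4
π_2 = 0.21·π_1 + 0.21·π_2 + 0.35·π_3 + 0.26·π_4
π_3 = 0.26·π_1 + 0.23·π_2 + 0.23·π_3 + 0.18·π_4
Solving with the normalization constraint gives π = (0.2552, 0.2547, 0.2244, 0.2657).
So the stationary probability of D is 0.2657.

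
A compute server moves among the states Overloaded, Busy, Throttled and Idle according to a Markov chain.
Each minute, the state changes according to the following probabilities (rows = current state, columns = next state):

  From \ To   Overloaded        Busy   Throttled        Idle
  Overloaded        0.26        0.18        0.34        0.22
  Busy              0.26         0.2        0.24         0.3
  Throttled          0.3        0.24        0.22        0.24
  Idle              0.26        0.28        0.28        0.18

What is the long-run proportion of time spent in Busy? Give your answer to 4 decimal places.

0.2241

Let the stationary distribution be π with π = πP and π_1 + π_2 + π_3 + π_4 = 1.
π_1 = 0.26·π_1 + 0.26·π_2 + 0.3·π_3 + 0.26·π_4
π_2 = 0.18·π_1 + 0.2·π_2 + 0.24·π_3 + 0.28·π_4
π_3 = 0.34·π_1 + 0.24·π_2 + 0.22·π_3 + 0.28·π_4
Solving with the normalization constraint gives π = (0.2708, 0.2241, 0.2710, 0.2340).
So the stationary probability of Busy is 0.2241.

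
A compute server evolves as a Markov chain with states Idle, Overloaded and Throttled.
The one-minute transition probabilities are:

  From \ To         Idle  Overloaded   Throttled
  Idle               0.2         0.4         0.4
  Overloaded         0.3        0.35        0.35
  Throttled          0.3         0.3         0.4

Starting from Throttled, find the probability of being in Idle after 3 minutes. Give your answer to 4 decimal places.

Propagate the distribution vector 3 minutes from Throttled.
After 0 minutes: (0.0000, 0.0000, 1.0000)
After 1 minute: (0.3000, 0.3000, 0.4000)
After 2 minutes: (0.2700, 0.3450, 0.3850)
After 3 minutes: (0.2730, 0.3443, 0.3828)
P(in Idle after 3 minutes) = 0.2730

0.2730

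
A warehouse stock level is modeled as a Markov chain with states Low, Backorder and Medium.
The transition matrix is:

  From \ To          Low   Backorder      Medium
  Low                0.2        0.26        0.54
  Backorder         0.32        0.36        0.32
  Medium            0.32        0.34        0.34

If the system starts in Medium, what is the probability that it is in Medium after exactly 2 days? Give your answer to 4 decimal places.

Sum over the intermediate state after 1 day:
P = P(Medium→Low)·P(Low→Medium) + P(Medium→Backorder)·P(Backorder→Medium) + P(Medium→Medium)·P(Medium→Medium)
  = 0.32×0.54 + 0.34×0.32 + 0.34×0.34
  = 0.1728 + 0.1088 + 0.1156 = 0.3972

0.3972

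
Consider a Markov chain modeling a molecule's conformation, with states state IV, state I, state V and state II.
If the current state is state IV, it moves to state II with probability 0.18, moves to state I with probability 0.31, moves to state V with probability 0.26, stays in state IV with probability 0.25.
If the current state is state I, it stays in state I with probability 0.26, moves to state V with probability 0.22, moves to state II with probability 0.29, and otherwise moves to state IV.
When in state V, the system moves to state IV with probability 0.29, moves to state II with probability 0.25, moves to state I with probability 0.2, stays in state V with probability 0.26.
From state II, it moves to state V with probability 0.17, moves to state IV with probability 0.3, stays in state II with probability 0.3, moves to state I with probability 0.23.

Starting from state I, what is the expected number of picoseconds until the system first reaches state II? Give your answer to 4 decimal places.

3.9528

Let t(s) be the expected number of picoseconds to first reach state II from state s, with t(state II) = 0. Conditioning on the first picosecond:
t(state IV) = 1 + 0.25·t(state IV) + 0.31·t(state I) + 0.26·t(state V)
t(state I) = 1 + 0.23·t(state IV) + 0.26·t(state I) + 0.22·t(state V)
t(state V) = 1 + 0.29·t(state IV) + 0.2·t(state I) + 0.26·t(state V)
Solving: t(state IV) = 4.4043, t(state I) = 3.9528, t(state V) = 4.1457.
Expected picoseconds from state I to state II: 3.9528.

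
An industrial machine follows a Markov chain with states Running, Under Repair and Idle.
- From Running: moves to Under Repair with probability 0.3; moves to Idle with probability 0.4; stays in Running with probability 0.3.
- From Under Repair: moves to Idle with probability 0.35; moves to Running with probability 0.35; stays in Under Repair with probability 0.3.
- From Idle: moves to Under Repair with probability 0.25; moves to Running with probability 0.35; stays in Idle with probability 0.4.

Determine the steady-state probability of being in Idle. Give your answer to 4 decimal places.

0.3860

Let the stationary distribution be π with π = πP and π_1 + π_2 + π_3 = 1.
π_1 = 0.3·π_1 + 0.35·π_2 + 0.35·π_3
π_2 = 0.3·π_1 + 0.3·π_2 + 0.25·π_3
Solving with the normalization constraint gives π = (0.3333, 0.2807, 0.3860).
So the stationary probability of Idle is 0.3860.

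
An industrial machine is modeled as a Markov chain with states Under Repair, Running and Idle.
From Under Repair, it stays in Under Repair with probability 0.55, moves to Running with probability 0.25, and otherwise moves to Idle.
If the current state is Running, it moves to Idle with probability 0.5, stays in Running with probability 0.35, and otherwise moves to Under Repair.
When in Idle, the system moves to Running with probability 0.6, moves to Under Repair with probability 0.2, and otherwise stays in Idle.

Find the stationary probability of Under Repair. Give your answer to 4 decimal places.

0.2767

Let the stationary distribution be π with π = πP and π_1 + π_2 + π_3 = 1.
π_1 = 0.55·π_1 + 0.15·π_2 + 0.2·π_3
π_2 = 0.25·π_1 + 0.35·π_2 + 0.6·π_3
Solving with the normalization constraint gives π = (0.2767, 0.4025, 0.3208).
So the stationary probability of Under Repair is 0.2767.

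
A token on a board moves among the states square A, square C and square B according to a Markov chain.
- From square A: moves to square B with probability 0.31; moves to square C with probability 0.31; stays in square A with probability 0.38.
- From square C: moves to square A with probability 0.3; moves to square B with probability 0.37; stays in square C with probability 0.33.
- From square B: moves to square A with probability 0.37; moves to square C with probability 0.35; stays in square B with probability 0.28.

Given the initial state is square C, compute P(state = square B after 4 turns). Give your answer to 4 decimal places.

0.3202

Propagate the distribution vector 4 turns from square C.
After 0 turns: (0.0000, 1.0000, 0.0000)
After 1 turn: (0.3000, 0.3300, 0.3700)
After 2 turns: (0.3499, 0.3314, 0.3187)
After 3 turns: (0.3503, 0.3294, 0.3203)
After 4 turns: (0.3504, 0.3294, 0.3202)
P(in square B after 4 turns) = 0.3202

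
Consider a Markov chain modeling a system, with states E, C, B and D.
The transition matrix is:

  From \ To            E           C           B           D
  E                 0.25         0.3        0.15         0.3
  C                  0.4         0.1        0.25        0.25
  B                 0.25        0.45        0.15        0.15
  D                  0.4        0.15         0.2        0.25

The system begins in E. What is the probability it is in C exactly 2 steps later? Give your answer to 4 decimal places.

0.2175

Propagate the distribution vector 2 steps from E.
After 0 steps: (1.0000, 0.0000, 0.0000, 0.0000)
After 1 step: (0.2500, 0.3000, 0.1500, 0.3000)
After 2 steps: (0.3400, 0.2175, 0.1950, 0.2475)
P(in C after 2 steps) = 0.2175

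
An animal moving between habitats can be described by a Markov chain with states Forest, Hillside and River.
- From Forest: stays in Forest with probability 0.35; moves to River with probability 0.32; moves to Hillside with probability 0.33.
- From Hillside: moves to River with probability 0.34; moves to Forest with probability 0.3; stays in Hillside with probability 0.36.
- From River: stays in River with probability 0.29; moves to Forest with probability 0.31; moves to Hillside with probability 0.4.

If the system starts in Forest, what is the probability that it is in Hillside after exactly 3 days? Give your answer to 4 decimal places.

Propagate the distribution vector 3 days from Forest.
After 0 days: (1.0000, 0.0000, 0.0000)
After 1 day: (0.3500, 0.3300, 0.3200)
After 2 days: (0.3207, 0.3623, 0.3170)
After 3 days: (0.3192, 0.3631, 0.3177)
P(in Hillside after 3 days) = 0.3631

0.3631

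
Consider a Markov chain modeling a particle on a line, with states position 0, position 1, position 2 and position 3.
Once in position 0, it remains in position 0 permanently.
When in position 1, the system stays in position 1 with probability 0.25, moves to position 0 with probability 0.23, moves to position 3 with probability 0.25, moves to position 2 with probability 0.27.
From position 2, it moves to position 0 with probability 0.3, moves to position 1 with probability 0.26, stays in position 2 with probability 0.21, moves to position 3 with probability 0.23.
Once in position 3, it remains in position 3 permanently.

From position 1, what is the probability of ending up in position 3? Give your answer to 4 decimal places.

0.4970

Let h(s) be the probability of absorption at position 3 starting from transient state s. Then h(position 3) = 1 and h(position 0) = 0. By first-step analysis:
h(position 1) = 0.23·0 + 0.25·h(position 1) + 0.27·h(position 2) + 0.25·1
h(position 2) = 0.3·0 + 0.26·h(position 1) + 0.21·h(position 2) + 0.23·1
Solving: h(position 1) = 0.4970, h(position 2) = 0.4547.
Starting from position 1, the probability is 0.4970.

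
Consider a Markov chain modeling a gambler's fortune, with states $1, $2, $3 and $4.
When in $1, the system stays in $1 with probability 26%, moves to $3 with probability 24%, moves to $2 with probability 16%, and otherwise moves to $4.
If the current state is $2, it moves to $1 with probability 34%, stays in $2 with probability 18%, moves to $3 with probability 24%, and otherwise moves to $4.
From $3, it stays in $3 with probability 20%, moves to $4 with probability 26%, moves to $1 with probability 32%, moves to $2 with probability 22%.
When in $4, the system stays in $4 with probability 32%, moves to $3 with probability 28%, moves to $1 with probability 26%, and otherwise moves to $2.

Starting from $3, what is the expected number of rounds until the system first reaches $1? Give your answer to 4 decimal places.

Let t(s) be the expected number of rounds to first reach $1 from state s, with t($1) = 0. Conditioning on the first round:
t($2) = 1 + 0.18·t($2) + 0.24·t($3) + 0.24·t($4)
t($3) = 1 + 0.22·t($2) + 0.2·t($3) + 0.26·t($4)
t($4) = 1 + 0.14·t($2) + 0.28·t($3) + 0.32·t($4)
Solving: t($2) = 3.1858, t($3) = 3.2525, t($4) = 3.4657.
Expected rounds from $3 to $1: 3.2525.

3.2525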